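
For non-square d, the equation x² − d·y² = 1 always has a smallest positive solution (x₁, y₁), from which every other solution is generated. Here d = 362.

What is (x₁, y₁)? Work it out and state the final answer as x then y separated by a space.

723 38

[19; 38] for √362; ℓ=1 ⇒ convergent index 1
a_0=19:  p_0=19·1+0=19,  q_0=19·0+1=1
a_1=38:  p_1=38·19+1=723,  q_1=38·1+0=38
→ (723, 38).  Check: 723²=522729, 362·38²=522728, difference 1.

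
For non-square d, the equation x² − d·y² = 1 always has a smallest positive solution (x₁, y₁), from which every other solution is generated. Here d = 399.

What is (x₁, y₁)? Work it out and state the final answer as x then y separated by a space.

√399 → a₀=19, period (1,38); ℓ=2 even so k=1
k=0  a_k=19  p_k/q_k = 19/1
k=1  a_k=1  p_k/q_k = 20/1
→ (20, 1).  Check: 20²=400, 399·1²=399, difference 1.

20 1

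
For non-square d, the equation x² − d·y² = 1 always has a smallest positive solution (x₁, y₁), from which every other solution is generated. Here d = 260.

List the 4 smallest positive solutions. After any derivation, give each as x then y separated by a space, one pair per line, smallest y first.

129 8
33281 2064
8586369 532504
2215249921 137383968

√260 = [16; 8,32, …], period ℓ=2 (even) → k=1
step 0: (16, 1)  from 16·(1,0) + (0,1)
step 1: (129, 8)  from 8·(16,1) + (1,0)
→ (129, 8).  Check: 129²=16641, 260·8²=16640, difference 1.
k=2:  x_2 = 129·129+260·8·8 = 33281,  y_2 = 129·8+8·129 = 2064
k=3:  x_3 = 129·33281+260·8·2064 = 8586369,  y_3 = 129·2064+8·33281 = 532504
k=4:  x_4 = 129·8586369+260·8·532504 = 2215249921,  y_4 = 129·532504+8·8586369 = 137383968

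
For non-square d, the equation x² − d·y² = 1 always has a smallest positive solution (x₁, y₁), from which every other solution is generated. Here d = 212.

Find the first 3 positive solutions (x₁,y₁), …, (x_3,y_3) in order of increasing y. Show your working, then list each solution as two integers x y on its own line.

d=212: √d = [14; 1,1,3,1,1,…,1,1,28] (ℓ=14, even), read p_13/q_13
k=0  a_k=14  p_k/q_k = 14/1
k=1  a_k=1  p_k/q_k = 15/1
…
k=5  a_k=1  p_k/q_k = 233/16
…
k=9  a_k=1  p_k/q_k = 5198/357
k=10  a_k=1  p_k/q_k = 7979/548
…
k=12  a_k=1  p_k/q_k = 37114/2549
k=13  a_k=1  p_k/q_k = 66249/4550
(x₁, y₁) = (66249, 4550);  66249² − 212·4550² = 1 ✓
k=2:  x_2 = 66249·66249+212·4550·4550 = 8777860001,  y_2 = 66249·4550+4550·66249 = 602865900
k=3:  x_3 = 66249·8777860001+212·4550·602865900 = 1163048894346249,  y_3 = 66249·602865900+4550·8777860001 = 79878526013650

66249 4550
8777860001 602865900
1163048894346249 79878526013650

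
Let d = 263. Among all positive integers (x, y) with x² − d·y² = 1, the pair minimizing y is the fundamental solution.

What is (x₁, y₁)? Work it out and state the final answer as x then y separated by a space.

139128 8579

d=263: √d = [16; 4,1,1,1,1,15,1,1,1,1,4,32] (ℓ=12, even), read p_11/q_11
a_0=16:  p_0=16·1+0=16,  q_0=16·0+1=1
…
a_2=1:  p_2=1·65+16=81,  q_2=1·4+1=5
a_3=1:  p_3=1·81+65=146,  q_3=1·5+4=9
a_4=1:  p_4=1·146+81=227,  q_4=1·9+5=14
a_5=1:  p_5=1·227+146=373,  q_5=1·14+9=23
…
a_7=1:  p_7=1·5822+373=6195,  q_7=1·359+23=382
…
a_9=1:  p_9=1·12017+6195=18212,  q_9=1·741+382=1123
a_10=1:  p_10=1·18212+12017=30229,  q_10=1·1123+741=1864
a_11=4:  p_11=4·30229+18212=139128,  q_11=4·1864+1123=8579
→ (139128, 8579).  Check: 139128²=19356600384, 263·8579²=19356600383, difference 1.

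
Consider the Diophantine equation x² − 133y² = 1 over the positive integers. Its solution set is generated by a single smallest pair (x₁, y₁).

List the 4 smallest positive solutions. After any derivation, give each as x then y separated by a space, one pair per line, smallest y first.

2588599 224460
13401689565601 1162073863080
69383200415647777399 6016286479789825380
359210566425477440164982401 31147506330593762303822160

√133 → a₀=11, period (1,1,7,5,1,…,1,1,22); ℓ=16 even so k=15
a_0=11:  p_0=11·1+0=11,  q_0=11·0+1=1
…
a_4=5:  p_4=5·173+23=888,  q_4=5·15+2=77
a_5=1:  p_5=1·888+173=1061,  q_5=1·77+15=92
a_6=1:  p_6=1·1061+888=1949,  q_6=1·92+77=169
…
a_8=2:  p_8=2·3010+1949=7969,  q_8=2·261+169=691
…
a_14=1:  p_14=1·1210008+168583=1378591,  q_14=1·104921+14618=119539
a_15=1:  p_15=1·1378591+1210008=2588599,  q_15=1·119539+104921=224460
→ (2588599, 224460).  Check: 2588599²=6700844782801, 133·224460²=6700844782800, difference 1.
k=2:  x_2 = 2588599·2588599+133·224460·224460 = 13401689565601,  y_2 = 2588599·224460+224460·2588599 = 1162073863080
k=3:  x_3 = 2588599·13401689565601+133·224460·1162073863080 = 69383200415647777399,  y_3 = 2588599·1162073863080+224460·13401689565601 = 6016286479789825380
k=4:  x_4 = 2588599·69383200415647777399+133·224460·6016286479789825380 = 359210566425477440164982401,  y_4 = 2588599·6016286479789825380+224460·69383200415647777399 = 31147506330593762303822160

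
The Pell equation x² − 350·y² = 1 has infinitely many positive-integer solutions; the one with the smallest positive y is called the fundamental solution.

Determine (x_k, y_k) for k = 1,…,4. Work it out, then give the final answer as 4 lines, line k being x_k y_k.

449 24
403201 21552
362074049 19353672
325142092801 17379575904

√350 = [18; 1,2,2,2,1,36, …], period ℓ=6 (even) → k=5
a_0=18:  p_0=18·1+0=18,  q_0=18·0+1=1
a_1=1:  p_1=1·18+1=19,  q_1=1·1+0=1
…
a_3=2:  p_3=2·56+19=131,  q_3=2·3+1=7
a_4=2:  p_4=2·131+56=318,  q_4=2·7+3=17
a_5=1:  p_5=1·318+131=449,  q_5=1·17+7=24
→ (449, 24).  Check: 449²=201601, 350·24²=201600, difference 1.
n=2: (449,24)∘(449,24) = (449·449+350·24·24, 449·24+24·449) = (403201,21552)
n=3: (403201,21552)∘(449,24) = (449·403201+350·24·21552, 449·21552+24·403201) = (362074049,19353672)
n=4: (362074049,19353672)∘(449,24) = (449·362074049+350·24·19353672, 449·19353672+24·362074049) = (325142092801,17379575904)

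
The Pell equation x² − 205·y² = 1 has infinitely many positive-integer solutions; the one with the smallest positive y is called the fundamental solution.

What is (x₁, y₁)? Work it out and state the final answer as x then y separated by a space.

39689 2772

√205 = [14; 3,6,1,4,1,6,3,28, …], period ℓ=8 (even) → k=7
a_0=14:  p_0=14·1+0=14,  q_0=14·0+1=1
a_1=3:  p_1=3·14+1=43,  q_1=3·1+0=3
a_2=6:  p_2=6·43+14=272,  q_2=6·3+1=19
a_3=1:  p_3=1·272+43=315,  q_3=1·19+3=22
a_4=4:  p_4=4·315+272=1532,  q_4=4·22+19=107
…
a_6=6:  p_6=6·1847+1532=12614,  q_6=6·129+107=881
a_7=3:  p_7=3·12614+1847=39689,  q_7=3·881+129=2772
(x₁, y₁) = (39689, 2772);  39689² − 205·2772² = 1 ✓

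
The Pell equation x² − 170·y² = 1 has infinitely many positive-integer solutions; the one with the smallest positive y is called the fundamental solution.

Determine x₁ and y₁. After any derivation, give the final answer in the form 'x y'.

√170 → a₀=13, period (26); ℓ=1 odd so k=1
i=0: a=13 ⇒ p=13, q=1
i=1: a=26 ⇒ p=339, q=26
(x₁, y₁) = (339, 26);  339² − 170·26² = 1 ✓

339 26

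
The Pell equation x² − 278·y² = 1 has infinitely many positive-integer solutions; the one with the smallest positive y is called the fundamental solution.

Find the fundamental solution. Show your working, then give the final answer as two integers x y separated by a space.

2501 150

√278 = [16; 1,2,16,2,1,32, …], period ℓ=6 (even) → k=5
i=0: a=16 ⇒ p=16, q=1
i=1: a=1 ⇒ p=17, q=1
i=2: a=2 ⇒ p=50, q=3
i=3: a=16 ⇒ p=817, q=49
i=4: a=2 ⇒ p=1684, q=101
i=5: a=1 ⇒ p=2501, q=150
→ (2501, 150).  Check: 2501²=6255001, 278·150²=6255000, difference 1.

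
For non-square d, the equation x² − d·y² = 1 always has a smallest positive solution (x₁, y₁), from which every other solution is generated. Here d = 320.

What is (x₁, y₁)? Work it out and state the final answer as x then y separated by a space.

161 9

√320 → a₀=17, period (1,7,1,34); ℓ=4 even so k=3
i=0: a=17 ⇒ p=17, q=1
…
i=2: a=7 ⇒ p=143, q=8
i=3: a=1 ⇒ p=161, q=9
(x₁, y₁) = (161, 9);  161² − 320·9² = 1 ✓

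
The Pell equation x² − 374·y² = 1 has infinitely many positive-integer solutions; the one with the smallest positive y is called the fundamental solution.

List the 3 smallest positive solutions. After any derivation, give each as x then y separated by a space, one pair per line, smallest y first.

3365 174
22646449 1171020
152410598405 7880964426

[19; 2,1,18,1,2,38] for √374; ℓ=6 ⇒ convergent index 5
i=0: a=19 ⇒ p=19, q=1
…
i=3: a=18 ⇒ p=1083, q=56
i=4: a=1 ⇒ p=1141, q=59
i=5: a=2 ⇒ p=3365, q=174
(x₁, y₁) = (3365, 174);  3365² − 374·174² = 1 ✓
(x_2, y_2) = (3365·3365 + 374·174·174, 3365·174 + 174·3365) = (22646449, 1171020)
(x_3, y_3) = (3365·22646449 + 374·174·1171020, 3365·1171020 + 174·22646449) = (152410598405, 7880964426)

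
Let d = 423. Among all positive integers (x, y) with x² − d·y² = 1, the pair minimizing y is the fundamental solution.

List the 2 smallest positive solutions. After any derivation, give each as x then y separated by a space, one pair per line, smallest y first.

4607 224
42448897 2063936

√423 → a₀=20, period (1,1,3,4,3,1,1,40); ℓ=8 even so k=7
k=0  a_k=20  p_k/q_k = 20/1
k=1  a_k=1  p_k/q_k = 21/1
k=2  a_k=1  p_k/q_k = 41/2
k=3  a_k=3  p_k/q_k = 144/7
k=4  a_k=4  p_k/q_k = 617/30
k=5  a_k=3  p_k/q_k = 1995/97
k=6  a_k=1  p_k/q_k = 2612/127
k=7  a_k=1  p_k/q_k = 4607/224
fundamental: x₁=4607, y₁=224  (since 21224449 − 423·50176 = 1)
k=2:  x_2 = 4607·4607+423·224·224 = 42448897,  y_2 = 4607·224+224·4607 = 2063936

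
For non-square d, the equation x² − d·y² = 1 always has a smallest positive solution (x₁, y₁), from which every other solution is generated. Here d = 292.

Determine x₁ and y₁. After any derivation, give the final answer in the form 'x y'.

d=292: √d = [17; 11,2,1,3,8,3,1,2,11,34] (ℓ=10, even), read p_9/q_9
k=0  a_k=17  p_k/q_k = 17/1
…
k=3  a_k=1  p_k/q_k = 581/34
…
k=8  a_k=2  p_k/q_k = 200767/11749
k=9  a_k=11  p_k/q_k = 2281249/133500
→ (2281249, 133500).  Check: 2281249²=5204097000001, 292·133500²=5204097000000, difference 1.

2281249 133500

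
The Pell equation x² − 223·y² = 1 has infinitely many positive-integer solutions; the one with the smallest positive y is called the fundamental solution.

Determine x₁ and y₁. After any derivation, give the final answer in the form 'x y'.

224 15

√223 → a₀=14, period (1,13,1,28); ℓ=4 even so k=3
i=0: a=14 ⇒ p=14, q=1
i=1: a=1 ⇒ p=15, q=1
i=2: a=13 ⇒ p=209, q=14
i=3: a=1 ⇒ p=224, q=15
fundamental: x₁=224, y₁=15  (since 50176 − 223·225 = 1)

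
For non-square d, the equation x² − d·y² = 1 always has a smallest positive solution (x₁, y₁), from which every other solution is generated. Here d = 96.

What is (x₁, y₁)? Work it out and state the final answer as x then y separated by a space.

√96 → a₀=9, period (1,3,1,18); ℓ=4 even so k=3
a_0=9:  p_0=9·1+0=9,  q_0=9·0+1=1
a_1=1:  p_1=1·9+1=10,  q_1=1·1+0=1
a_2=3:  p_2=3·10+9=39,  q_2=3·1+1=4
a_3=1:  p_3=1·39+10=49,  q_3=1·4+1=5
(x₁, y₁) = (49, 5);  49² − 96·5² = 1 ✓

49 5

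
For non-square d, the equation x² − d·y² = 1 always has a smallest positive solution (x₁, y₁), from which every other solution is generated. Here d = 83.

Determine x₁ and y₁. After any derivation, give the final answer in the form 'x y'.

d=83: √d = [9; 9,18] (ℓ=2, even), read p_1/q_1
i=0: a=9 ⇒ p=9, q=1
i=1: a=9 ⇒ p=82, q=9
(x₁, y₁) = (82, 9);  82² − 83·9² = 1 ✓

82 9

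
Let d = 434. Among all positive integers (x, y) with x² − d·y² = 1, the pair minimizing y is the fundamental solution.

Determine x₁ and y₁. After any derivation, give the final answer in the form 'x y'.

125 6

[20; 1,4,1,40] for √434; ℓ=4 ⇒ convergent index 3
a_0=20:  p_0=20·1+0=20,  q_0=20·0+1=1
a_1=1:  p_1=1·20+1=21,  q_1=1·1+0=1
a_2=4:  p_2=4·21+20=104,  q_2=4·1+1=5
a_3=1:  p_3=1·104+21=125,  q_3=1·5+1=6
fundamental: x₁=125, y₁=6  (since 15625 − 434·36 = 1)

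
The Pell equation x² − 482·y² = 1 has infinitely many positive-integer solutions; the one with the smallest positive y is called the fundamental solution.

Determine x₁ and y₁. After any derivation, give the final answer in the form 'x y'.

√482 = [21; 1,20,1,42, …], period ℓ=4 (even) → k=3
step 0: (21, 1)  from 21·(1,0) + (0,1)
…
step 2: (461, 21)  from 20·(22,1) + (21,1)
step 3: (483, 22)  from 1·(461,21) + (22,1)
(x₁, y₁) = (483, 22);  483² − 482·22² = 1 ✓

483 22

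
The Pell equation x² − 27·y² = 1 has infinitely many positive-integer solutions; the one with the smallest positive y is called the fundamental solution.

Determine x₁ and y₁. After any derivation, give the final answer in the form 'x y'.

26 5

d=27: √d = [5; 5,10] (ℓ=2, even), read p_1/q_1
step 0: (5, 1)  from 5·(1,0) + (0,1)
step 1: (26, 5)  from 5·(5,1) + (1,0)
→ (26, 5).  Check: 26²=676, 27·5²=675, difference 1.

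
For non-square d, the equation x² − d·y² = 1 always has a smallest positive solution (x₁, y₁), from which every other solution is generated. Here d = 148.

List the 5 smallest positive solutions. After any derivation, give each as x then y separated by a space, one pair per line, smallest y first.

73 6
10657 876
1555849 127890
227143297 18671064
33161365513 2725847454

d=148: √d = [12; 6,24] (ℓ=2, even), read p_1/q_1
i=0: a=12 ⇒ p=12, q=1
i=1: a=6 ⇒ p=73, q=6
fundamental: x₁=73, y₁=6  (since 5329 − 148·36 = 1)
k=2:  x_2 = 73·73+148·6·6 = 10657,  y_2 = 73·6+6·73 = 876
k=3:  x_3 = 73·10657+148·6·876 = 1555849,  y_3 = 73·876+6·10657 = 127890
k=4:  x_4 = 73·1555849+148·6·127890 = 227143297,  y_4 = 73·127890+6·1555849 = 18671064
k=5:  x_5 = 73·227143297+148·6·18671064 = 33161365513,  y_5 = 73·18671064+6·227143297 = 2725847454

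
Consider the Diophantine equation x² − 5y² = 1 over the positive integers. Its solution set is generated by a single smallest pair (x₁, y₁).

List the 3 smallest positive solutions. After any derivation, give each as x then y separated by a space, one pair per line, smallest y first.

9 4
161 72
2889 1292

√5 → a₀=2, period (4); ℓ=1 odd so k=1
a_0=2:  p_0=2·1+0=2,  q_0=2·0+1=1
a_1=4:  p_1=4·2+1=9,  q_1=4·1+0=4
→ (9, 4).  Check: 9²=81, 5·4²=80, difference 1.
(9+4√5)^2 = 161 + 72√5
(9+4√5)^3 = 2889 + 1292√5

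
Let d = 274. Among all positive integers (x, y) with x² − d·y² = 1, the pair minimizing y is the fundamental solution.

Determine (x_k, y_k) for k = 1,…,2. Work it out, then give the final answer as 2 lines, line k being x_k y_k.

3959299 239190
31352097142801 1894049455620

d=274: √d = [16; 1,1,4,4,1,1,32] (ℓ=7, odd), read p_13/q_13
a_0=16:  p_0=16·1+0=16,  q_0=16·0+1=1
a_1=1:  p_1=1·16+1=17,  q_1=1·1+0=1
…
a_5=1:  p_5=1·629+149=778,  q_5=1·38+9=47
…
a_7=32:  p_7=32·1407+778=45802,  q_7=32·85+47=2767
…
a_12=1:  p_12=1·1770023+419253=2189276,  q_12=1·106931+25328=132259
a_13=1:  p_13=1·2189276+1770023=3959299,  q_13=1·132259+106931=239190
→ (3959299, 239190).  Check: 3959299²=15676048571401, 274·239190²=15676048571400, difference 1.
k=2:  x_2 = 3959299·3959299+274·239190·239190 = 31352097142801,  y_2 = 3959299·239190+239190·3959299 = 1894049455620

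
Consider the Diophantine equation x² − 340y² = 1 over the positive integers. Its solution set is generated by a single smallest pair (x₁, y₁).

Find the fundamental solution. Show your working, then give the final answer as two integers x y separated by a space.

√340 → a₀=18, period (2,3,1,1,1,…,3,2,36); ℓ=14 even so k=13
k=0  a_k=18  p_k/q_k = 18/1
k=1  a_k=2  p_k/q_k = 37/2
…
k=3  a_k=1  p_k/q_k = 166/9
k=4  a_k=1  p_k/q_k = 295/16
k=5  a_k=1  p_k/q_k = 461/25
k=6  a_k=1  p_k/q_k = 756/41
…
k=9  a_k=1  p_k/q_k = 13774/747
k=10  a_k=1  p_k/q_k = 21039/1141
k=11  a_k=1  p_k/q_k = 34813/1888
k=12  a_k=3  p_k/q_k = 125478/6805
k=13  a_k=2  p_k/q_k = 285769/15498
(x₁, y₁) = (285769, 15498);  285769² − 340·15498² = 1 ✓

285769 15498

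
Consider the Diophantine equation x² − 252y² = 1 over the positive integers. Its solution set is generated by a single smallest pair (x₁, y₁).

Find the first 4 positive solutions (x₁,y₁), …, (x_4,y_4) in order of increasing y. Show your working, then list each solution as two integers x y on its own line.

127 8
32257 2032
8193151 516120
2081028097 131092448

√252 → a₀=15, period (1,6,1,30); ℓ=4 even so k=3
k=0  a_k=15  p_k/q_k = 15/1
…
k=2  a_k=6  p_k/q_k = 111/7
k=3  a_k=1  p_k/q_k = 127/8
→ (127, 8).  Check: 127²=16129, 252·8²=16128, difference 1.
k=2:  x_2 = 127·127+252·8·8 = 32257,  y_2 = 127·8+8·127 = 2032
k=3:  x_3 = 127·32257+252·8·2032 = 8193151,  y_3 = 127·2032+8·32257 = 516120
k=4:  x_4 = 127·8193151+252·8·516120 = 2081028097,  y_4 = 127·516120+8·8193151 = 131092448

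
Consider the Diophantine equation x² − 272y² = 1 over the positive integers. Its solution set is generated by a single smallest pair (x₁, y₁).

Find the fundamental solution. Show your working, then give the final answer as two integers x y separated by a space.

√272 = [16; 2,32, …], period ℓ=2 (even) → k=1
k=0  a_k=16  p_k/q_k = 16/1
k=1  a_k=2  p_k/q_k = 33/2
(x₁, y₁) = (33, 2);  33² − 272·2² = 1 ✓

33 2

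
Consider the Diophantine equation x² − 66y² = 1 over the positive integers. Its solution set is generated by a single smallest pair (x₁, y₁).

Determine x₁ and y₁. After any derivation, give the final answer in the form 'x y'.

d=66: √d = [8; 8,16] (ℓ=2, even), read p_1/q_1
i=0: a=8 ⇒ p=8, q=1
i=1: a=8 ⇒ p=65, q=8
(x₁, y₁) = (65, 8);  65² − 66·8² = 1 ✓

65 8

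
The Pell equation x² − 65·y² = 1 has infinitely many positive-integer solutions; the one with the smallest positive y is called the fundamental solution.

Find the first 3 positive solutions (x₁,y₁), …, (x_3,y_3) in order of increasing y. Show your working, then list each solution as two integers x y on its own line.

129 16
33281 4128
8586369 1065008

√65 → a₀=8, period (16); ℓ=1 odd so k=1
step 0: (8, 1)  from 8·(1,0) + (0,1)
step 1: (129, 16)  from 16·(8,1) + (1,0)
fundamental: x₁=129, y₁=16  (since 16641 − 65·256 = 1)
k=2:  x_2 = 129·129+65·16·16 = 33281,  y_2 = 129·16+16·129 = 4128
k=3:  x_3 = 129·33281+65·16·4128 = 8586369,  y_3 = 129·4128+16·33281 = 1065008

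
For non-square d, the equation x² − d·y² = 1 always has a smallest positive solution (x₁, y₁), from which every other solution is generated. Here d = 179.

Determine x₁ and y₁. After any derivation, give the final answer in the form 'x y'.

d=179: √d = [13; 2,1,1,1,3,…,1,2,26] (ℓ=14, even), read p_13/q_13
k=0  a_k=13  p_k/q_k = 13/1
…
k=2  a_k=1  p_k/q_k = 40/3
…
k=10  a_k=1  p_k/q_k = 575167/42990
…
k=12  a_k=1  p_k/q_k = 1588459/118727
k=13  a_k=2  p_k/q_k = 4190210/313191
(x₁, y₁) = (4190210, 313191);  4190210² − 179·313191² = 1 ✓

4190210 313191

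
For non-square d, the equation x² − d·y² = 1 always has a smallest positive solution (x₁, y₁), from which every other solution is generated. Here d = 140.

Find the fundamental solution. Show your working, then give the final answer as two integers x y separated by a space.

[11; 1,4,1,22] for √140; ℓ=4 ⇒ convergent index 3
k=0  a_k=11  p_k/q_k = 11/1
k=1  a_k=1  p_k/q_k = 12/1
k=2  a_k=4  p_k/q_k = 59/5
k=3  a_k=1  p_k/q_k = 71/6
fundamental: x₁=71, y₁=6  (since 5041 − 140·36 = 1)

71 6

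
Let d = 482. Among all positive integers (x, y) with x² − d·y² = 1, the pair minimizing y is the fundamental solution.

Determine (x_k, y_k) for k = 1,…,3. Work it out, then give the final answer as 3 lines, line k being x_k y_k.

√482 = [21; 1,20,1,42, …], period ℓ=4 (even) → k=3
a_0=21:  p_0=21·1+0=21,  q_0=21·0+1=1
a_1=1:  p_1=1·21+1=22,  q_1=1·1+0=1
a_2=20:  p_2=20·22+21=461,  q_2=20·1+1=21
a_3=1:  p_3=1·461+22=483,  q_3=1·21+1=22
→ (483, 22).  Check: 483²=233289, 482·22²=233288, difference 1.
n=2: (483,22)∘(483,22) = (483·483+482·22·22, 483·22+22·483) = (466577,21252)
n=3: (466577,21252)∘(483,22) = (483·466577+482·22·21252, 483·21252+22·466577) = (450712899,20529410)

483 22
466577 21252
450712899 20529410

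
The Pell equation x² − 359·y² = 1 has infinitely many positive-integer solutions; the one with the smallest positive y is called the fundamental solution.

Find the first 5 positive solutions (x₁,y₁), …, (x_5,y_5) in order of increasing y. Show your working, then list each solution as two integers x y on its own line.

d=359: √d = [18; 1,17,1,36] (ℓ=4, even), read p_3/q_3
step 0: (18, 1)  from 18·(1,0) + (0,1)
…
step 2: (341, 18)  from 17·(19,1) + (18,1)
step 3: (360, 19)  from 1·(341,18) + (19,1)
→ (360, 19).  Check: 360²=129600, 359·19²=129599, difference 1.
(360+19√359)^2 = 259199 + 13680√359
(360+19√359)^3 = 186622920 + 9849581√359
(360+19√359)^4 = 134368243201 + 7091684640√359
(360+19√359)^5 = 96744948481800 + 5106003091219√359

360 19
259199 13680
186622920 9849581
134368243201 7091684640
96744948481800 5106003091219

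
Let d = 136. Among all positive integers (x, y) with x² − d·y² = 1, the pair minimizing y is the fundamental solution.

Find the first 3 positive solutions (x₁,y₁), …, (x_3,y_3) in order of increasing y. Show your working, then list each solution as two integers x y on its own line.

d=136: √d = [11; 1,1,1,22] (ℓ=4, even), read p_3/q_3
step 0: (11, 1)  from 11·(1,0) + (0,1)
step 1: (12, 1)  from 1·(11,1) + (1,0)
step 2: (23, 2)  from 1·(12,1) + (11,1)
step 3: (35, 3)  from 1·(23,2) + (12,1)
fundamental: x₁=35, y₁=3  (since 1225 − 136·9 = 1)
(x_2, y_2) = (35·35 + 136·3·3, 35·3 + 3·35) = (2449, 210)
(x_3, y_3) = (35·2449 + 136·3·210, 35·210 + 3·2449) = (171395, 14697)

35 3
2449 210
171395 14697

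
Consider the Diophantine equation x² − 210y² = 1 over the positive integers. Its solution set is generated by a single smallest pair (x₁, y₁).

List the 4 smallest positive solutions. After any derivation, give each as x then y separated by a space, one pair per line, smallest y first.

√210 → a₀=14, period (2,28); ℓ=2 even so k=1
step 0: (14, 1)  from 14·(1,0) + (0,1)
step 1: (29, 2)  from 2·(14,1) + (1,0)
→ (29, 2).  Check: 29²=841, 210·2²=840, difference 1.
(29+2√210)^2 = 1681 + 116√210
(29+2√210)^3 = 97469 + 6726√210
(29+2√210)^4 = 5651521 + 389992√210

29 2
1681 116
97469 6726
5651521 389992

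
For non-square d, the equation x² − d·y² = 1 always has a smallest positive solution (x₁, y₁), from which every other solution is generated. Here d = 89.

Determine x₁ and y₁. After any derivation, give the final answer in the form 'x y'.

500001 53000

√89 → a₀=9, period (2,3,3,2,18); ℓ=5 odd so k=9
a_0=9:  p_0=9·1+0=9,  q_0=9·0+1=1
a_1=2:  p_1=2·9+1=19,  q_1=2·1+0=2
a_2=3:  p_2=3·19+9=66,  q_2=3·2+1=7
…
a_4=2:  p_4=2·217+66=500,  q_4=2·23+7=53
…
a_6=2:  p_6=2·9217+500=18934,  q_6=2·977+53=2007
a_7=3:  p_7=3·18934+9217=66019,  q_7=3·2007+977=6998
a_8=3:  p_8=3·66019+18934=216991,  q_8=3·6998+2007=23001
a_9=2:  p_9=2·216991+66019=500001,  q_9=2·23001+6998=53000
→ (500001, 53000).  Check: 500001²=250001000001, 89·53000²=250001000000, difference 1.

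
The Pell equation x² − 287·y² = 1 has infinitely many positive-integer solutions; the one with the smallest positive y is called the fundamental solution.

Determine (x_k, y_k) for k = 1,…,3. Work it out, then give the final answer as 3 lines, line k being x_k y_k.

288 17
165887 9792
95550624 5640175

√287 → a₀=16, period (1,15,1,32); ℓ=4 even so k=3
i=0: a=16 ⇒ p=16, q=1
…
i=2: a=15 ⇒ p=271, q=16
i=3: a=1 ⇒ p=288, q=17
(x₁, y₁) = (288, 17);  288² − 287·17² = 1 ✓
(288+17√287)^2 = 165887 + 9792√287
(288+17√287)^3 = 95550624 + 5640175√287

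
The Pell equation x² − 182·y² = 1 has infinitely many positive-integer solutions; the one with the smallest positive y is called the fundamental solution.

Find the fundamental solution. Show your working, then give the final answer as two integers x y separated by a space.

27 2

d=182: √d = [13; 2,26] (ℓ=2, even), read p_1/q_1
step 0: (13, 1)  from 13·(1,0) + (0,1)
step 1: (27, 2)  from 2·(13,1) + (1,0)
(x₁, y₁) = (27, 2);  27² − 182·2² = 1 ✓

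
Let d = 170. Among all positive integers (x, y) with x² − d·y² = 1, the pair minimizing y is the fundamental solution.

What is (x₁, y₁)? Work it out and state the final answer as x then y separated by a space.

d=170: √d = [13; 26] (ℓ=1, odd), read p_1/q_1
k=0  a_k=13  p_k/q_k = 13/1
k=1  a_k=26  p_k/q_k = 339/26
fundamental: x₁=339, y₁=26  (since 114921 − 170·676 = 1)

339 26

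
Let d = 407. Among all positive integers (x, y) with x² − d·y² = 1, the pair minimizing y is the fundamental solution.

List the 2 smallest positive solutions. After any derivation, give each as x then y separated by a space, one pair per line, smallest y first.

2663 132
14183137 703032

√407 → a₀=20, period (5,1,2,1,5,40); ℓ=6 even so k=5
k=0  a_k=20  p_k/q_k = 20/1
…
k=2  a_k=1  p_k/q_k = 121/6
k=3  a_k=2  p_k/q_k = 343/17
k=4  a_k=1  p_k/q_k = 464/23
k=5  a_k=5  p_k/q_k = 2663/132
→ (2663, 132).  Check: 2663²=7091569, 407·132²=7091568, difference 1.
k=2:  x_2 = 2663·2663+407·132·132 = 14183137,  y_2 = 2663·132+132·2663 = 703032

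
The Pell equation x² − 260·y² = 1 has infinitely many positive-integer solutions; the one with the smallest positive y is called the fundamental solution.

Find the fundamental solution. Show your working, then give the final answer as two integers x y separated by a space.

√260 → a₀=16, period (8,32); ℓ=2 even so k=1
step 0: (16, 1)  from 16·(1,0) + (0,1)
step 1: (129, 8)  from 8·(16,1) + (1,0)
→ (129, 8).  Check: 129²=16641, 260·8²=16640, difference 1.

129 8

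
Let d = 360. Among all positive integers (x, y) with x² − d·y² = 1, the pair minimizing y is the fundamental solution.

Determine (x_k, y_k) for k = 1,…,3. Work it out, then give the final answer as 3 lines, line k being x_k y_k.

19 1
721 38
27379 1443

√360 → a₀=18, period (1,36); ℓ=2 even so k=1
k=0  a_k=18  p_k/q_k = 18/1
k=1  a_k=1  p_k/q_k = 19/1
fundamental: x₁=19, y₁=1  (since 361 − 360·1 = 1)
(x_2, y_2) = (19·19 + 360·1·1, 19·1 + 1·19) = (721, 38)
(x_3, y_3) = (19·721 + 360·1·38, 19·38 + 1·721) = (27379, 1443)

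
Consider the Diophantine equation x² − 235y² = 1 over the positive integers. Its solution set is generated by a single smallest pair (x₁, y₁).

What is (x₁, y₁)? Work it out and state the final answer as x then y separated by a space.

46 3

√235 → a₀=15, period (3,30); ℓ=2 even so k=1
a_0=15:  p_0=15·1+0=15,  q_0=15·0+1=1
a_1=3:  p_1=3·15+1=46,  q_1=3·1+0=3
fundamental: x₁=46, y₁=3  (since 2116 − 235·9 = 1)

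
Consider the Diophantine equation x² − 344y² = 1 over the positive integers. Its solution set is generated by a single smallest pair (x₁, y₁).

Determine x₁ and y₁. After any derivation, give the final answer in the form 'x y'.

10405 561

√344 = [18; 1,1,4,1,3,1,4,1,1,36, …], period ℓ=10 (even) → k=9
step 0: (18, 1)  from 18·(1,0) + (0,1)
…
step 3: (167, 9)  from 4·(37,2) + (19,1)
step 4: (204, 11)  from 1·(167,9) + (37,2)
step 5: (779, 42)  from 3·(204,11) + (167,9)
…
step 8: (5694, 307)  from 1·(4711,254) + (983,53)
step 9: (10405, 561)  from 1·(5694,307) + (4711,254)
(x₁, y₁) = (10405, 561);  10405² − 344·561² = 1 ✓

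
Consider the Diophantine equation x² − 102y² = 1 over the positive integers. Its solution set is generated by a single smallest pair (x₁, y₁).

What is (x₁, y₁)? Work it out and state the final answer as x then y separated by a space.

101 10

√102 = [10; 10,20, …], period ℓ=2 (even) → k=1
i=0: a=10 ⇒ p=10, q=1
i=1: a=10 ⇒ p=101, q=10
(x₁, y₁) = (101, 10);  101² − 102·10² = 1 ✓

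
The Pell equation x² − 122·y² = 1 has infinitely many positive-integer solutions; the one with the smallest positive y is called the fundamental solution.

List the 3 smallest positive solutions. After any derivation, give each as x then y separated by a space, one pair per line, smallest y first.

d=122: √d = [11; 22] (ℓ=1, odd), read p_1/q_1
k=0  a_k=11  p_k/q_k = 11/1
k=1  a_k=22  p_k/q_k = 243/22
(x₁, y₁) = (243, 22);  243² − 122·22² = 1 ✓
(x_2, y_2) = (243·243 + 122·22·22, 243·22 + 22·243) = (118097, 10692)
(x_3, y_3) = (243·118097 + 122·22·10692, 243·10692 + 22·118097) = (57394899, 5196290)

243 22
118097 10692
57394899 5196290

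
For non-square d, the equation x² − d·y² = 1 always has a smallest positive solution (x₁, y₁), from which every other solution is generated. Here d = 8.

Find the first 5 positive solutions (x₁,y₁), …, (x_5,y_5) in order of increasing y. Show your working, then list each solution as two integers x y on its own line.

[2; 1,4] for √8; ℓ=2 ⇒ convergent index 1
step 0: (2, 1)  from 2·(1,0) + (0,1)
step 1: (3, 1)  from 1·(2,1) + (1,0)
fundamental: x₁=3, y₁=1  (since 9 − 8·1 = 1)
(x_2, y_2) = (3·3 + 8·1·1, 3·1 + 1·3) = (17, 6)
(x_3, y_3) = (3·17 + 8·1·6, 3·6 + 1·17) = (99, 35)
(x_4, y_4) = (3·99 + 8·1·35, 3·35 + 1·99) = (577, 204)
(x_5, y_5) = (3·577 + 8·1·204, 3·204 + 1·577) = (3363, 1189)

3 1
17 6
99 35
577 204
3363 1189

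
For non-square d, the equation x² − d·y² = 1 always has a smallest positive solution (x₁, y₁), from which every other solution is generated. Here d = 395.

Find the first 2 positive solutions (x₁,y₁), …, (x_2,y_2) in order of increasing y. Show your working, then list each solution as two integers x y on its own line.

159 8
50561 2544

√395 = [19; 1,6,1,38, …], period ℓ=4 (even) → k=3
a_0=19:  p_0=19·1+0=19,  q_0=19·0+1=1
…
a_2=6:  p_2=6·20+19=139,  q_2=6·1+1=7
a_3=1:  p_3=1·139+20=159,  q_3=1·7+1=8
(x₁, y₁) = (159, 8);  159² − 395·8² = 1 ✓
(x_2, y_2) = (159·159 + 395·8·8, 159·8 + 8·159) = (50561, 2544)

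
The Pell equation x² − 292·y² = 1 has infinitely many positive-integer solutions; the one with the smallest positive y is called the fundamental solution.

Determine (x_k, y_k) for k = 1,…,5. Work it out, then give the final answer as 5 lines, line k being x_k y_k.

√292 = [17; 11,2,1,3,8,3,1,2,11,34, …], period ℓ=10 (even) → k=9
a_0=17:  p_0=17·1+0=17,  q_0=17·0+1=1
…
a_3=1:  p_3=1·393+188=581,  q_3=1·23+11=34
a_4=3:  p_4=3·581+393=2136,  q_4=3·34+23=125
…
a_6=3:  p_6=3·17669+2136=55143,  q_6=3·1034+125=3227
a_7=1:  p_7=1·55143+17669=72812,  q_7=1·3227+1034=4261
a_8=2:  p_8=2·72812+55143=200767,  q_8=2·4261+3227=11749
a_9=11:  p_9=11·200767+72812=2281249,  q_9=11·11749+4261=133500
(x₁, y₁) = (2281249, 133500);  2281249² − 292·133500² = 1 ✓
n=2: (2281249,133500)∘(2281249,133500) = (2281249·2281249+292·133500·133500, 2281249·133500+133500·2281249) = (10408194000001,609093483000)
n=3: (10408194000001,609093483000)∘(2281249,133500) = (2281249·10408194000001+292·133500·609093483000, 2281249·609093483000+133500·10408194000001) = (47487364308614281249,2778987798000400500)
n=4: (47487364308614281249,2778987798000400500)∘(2281249,133500) = (2281249·47487364308614281249+292·133500·2778987798000400500, 2281249·2778987798000400500+133500·47487364308614281249) = (216661004683313632776000001,12679126270400622186966000)
n=5: (216661004683313632776000001,12679126270400622186966000)∘(2281249,133500) = (2281249·216661004683313632776000001+292·133500·12679126270400622186966000, 2281249·12679126270400622186966000+133500·216661004683313632776000001) = (988515400545561595548925838281249,57848488250447518938990000667500)

2281249 133500
10408194000001 609093483000
47487364308614281249 2778987798000400500
216661004683313632776000001 12679126270400622186966000
988515400545561595548925838281249 57848488250447518938990000667500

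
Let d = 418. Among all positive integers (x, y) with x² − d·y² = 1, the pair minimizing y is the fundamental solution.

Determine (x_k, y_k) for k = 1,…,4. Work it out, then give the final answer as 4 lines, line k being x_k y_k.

√418 = [20; 2,4,20,4,2,40, …], period ℓ=6 (even) → k=5
k=0  a_k=20  p_k/q_k = 20/1
…
k=2  a_k=4  p_k/q_k = 184/9
…
k=4  a_k=4  p_k/q_k = 15068/737
k=5  a_k=2  p_k/q_k = 33857/1656
(x₁, y₁) = (33857, 1656);  33857² − 418·1656² = 1 ✓
(x_2, y_2) = (33857·33857 + 418·1656·1656, 33857·1656 + 1656·33857) = (2292592897, 112134384)
(x_3, y_3) = (33857·2292592897 + 418·1656·112134384, 33857·112134384 + 1656·2292592897) = (155240635393601, 7593067676520)
(x_4, y_4) = (33857·155240635393601 + 418·1656·7593067676520, 33857·7593067676520 + 1656·155240635393601) = (10511964382749705217, 514156984535740896)

33857 1656
2292592897 112134384
155240635393601 7593067676520
10511964382749705217 514156984535740896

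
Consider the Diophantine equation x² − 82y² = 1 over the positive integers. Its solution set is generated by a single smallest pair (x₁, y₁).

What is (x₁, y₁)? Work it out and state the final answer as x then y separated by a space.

√82 → a₀=9, period (18); ℓ=1 odd so k=1
step 0: (9, 1)  from 9·(1,0) + (0,1)
step 1: (163, 18)  from 18·(9,1) + (1,0)
→ (163, 18).  Check: 163²=26569, 82·18²=26568, difference 1.

163 18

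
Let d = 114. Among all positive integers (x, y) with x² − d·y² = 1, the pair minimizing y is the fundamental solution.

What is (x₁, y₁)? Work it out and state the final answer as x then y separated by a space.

1025 96

√114 = [10; 1,2,10,2,1,20, …], period ℓ=6 (even) → k=5
step 0: (10, 1)  from 10·(1,0) + (0,1)
step 1: (11, 1)  from 1·(10,1) + (1,0)
step 2: (32, 3)  from 2·(11,1) + (10,1)
…
step 4: (694, 65)  from 2·(331,31) + (32,3)
step 5: (1025, 96)  from 1·(694,65) + (331,31)
(x₁, y₁) = (1025, 96);  1025² − 114·96² = 1 ✓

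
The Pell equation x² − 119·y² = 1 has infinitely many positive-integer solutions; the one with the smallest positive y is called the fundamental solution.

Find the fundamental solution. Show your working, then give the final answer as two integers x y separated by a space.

√119 = [10; 1,9,1,20, …], period ℓ=4 (even) → k=3
i=0: a=10 ⇒ p=10, q=1
…
i=2: a=9 ⇒ p=109, q=10
i=3: a=1 ⇒ p=120, q=11
→ (120, 11).  Check: 120²=14400, 119·11²=14399, difference 1.

120 11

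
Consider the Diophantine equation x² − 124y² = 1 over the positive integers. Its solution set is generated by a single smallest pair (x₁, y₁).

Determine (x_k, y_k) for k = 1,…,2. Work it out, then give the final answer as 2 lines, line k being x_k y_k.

4620799 414960
42703566796801 3834893506080

[11; 7,2,1,1,1,…,2,7,22] for √124; ℓ=16 ⇒ convergent index 15
a_0=11:  p_0=11·1+0=11,  q_0=11·0+1=1
a_1=7:  p_1=7·11+1=78,  q_1=7·1+0=7
a_2=2:  p_2=2·78+11=167,  q_2=2·7+1=15
a_3=1:  p_3=1·167+78=245,  q_3=1·15+7=22
…
a_6=3:  p_6=3·657+412=2383,  q_6=3·59+37=214
a_7=1:  p_7=1·2383+657=3040,  q_7=1·214+59=273
a_8=4:  p_8=4·3040+2383=14543,  q_8=4·273+214=1306
…
a_11=1:  p_11=1·67292+17583=84875,  q_11=1·6043+1579=7622
a_12=1:  p_12=1·84875+67292=152167,  q_12=1·7622+6043=13665
…
a_14=2:  p_14=2·237042+152167=626251,  q_14=2·21287+13665=56239
a_15=7:  p_15=7·626251+237042=4620799,  q_15=7·56239+21287=414960
(x₁, y₁) = (4620799, 414960);  4620799² − 124·414960² = 1 ✓
(4620799+414960√124)^2 = 42703566796801 + 3834893506080√124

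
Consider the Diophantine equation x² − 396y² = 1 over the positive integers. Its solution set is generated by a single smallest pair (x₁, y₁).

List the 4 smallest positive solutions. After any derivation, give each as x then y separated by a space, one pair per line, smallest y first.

199 10
79201 3980
31521799 1584030
12545596801 630439960

d=396: √d = [19; 1,8,1,38] (ℓ=4, even), read p_3/q_3
k=0  a_k=19  p_k/q_k = 19/1
…
k=2  a_k=8  p_k/q_k = 179/9
k=3  a_k=1  p_k/q_k = 199/10
(x₁, y₁) = (199, 10);  199² − 396·10² = 1 ✓
k=2:  x_2 = 199·199+396·10·10 = 79201,  y_2 = 199·10+10·199 = 3980
k=3:  x_3 = 199·79201+396·10·3980 = 31521799,  y_3 = 199·3980+10·79201 = 1584030
k=4:  x_4 = 199·31521799+396·10·1584030 = 12545596801,  y_4 = 199·1584030+10·31521799 = 630439960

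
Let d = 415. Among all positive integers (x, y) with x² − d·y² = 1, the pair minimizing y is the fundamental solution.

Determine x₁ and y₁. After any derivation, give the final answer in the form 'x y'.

18412804 903849

√415 → a₀=20, period (2,1,2,4,6,…,1,2,40); ℓ=16 even so k=15
a_0=20:  p_0=20·1+0=20,  q_0=20·0+1=1
…
a_2=1:  p_2=1·41+20=61,  q_2=1·2+1=3
a_3=2:  p_3=2·61+41=163,  q_3=2·3+2=8
a_4=4:  p_4=4·163+61=713,  q_4=4·8+3=35
a_5=6:  p_5=6·713+163=4441,  q_5=6·35+8=218
…
a_7=1:  p_7=1·5154+4441=9595,  q_7=1·253+218=471
a_8=3:  p_8=3·9595+5154=33939,  q_8=3·471+253=1666
a_9=1:  p_9=1·33939+9595=43534,  q_9=1·1666+471=2137
a_10=1:  p_10=1·43534+33939=77473,  q_10=1·2137+1666=3803
…
a_13=2:  p_13=2·2110961+508372=4730294,  q_13=2·103623+24955=232201
a_14=1:  p_14=1·4730294+2110961=6841255,  q_14=1·232201+103623=335824
a_15=2:  p_15=2·6841255+4730294=18412804,  q_15=2·335824+232201=903849
(x₁, y₁) = (18412804, 903849);  18412804² − 415·903849² = 1 ✓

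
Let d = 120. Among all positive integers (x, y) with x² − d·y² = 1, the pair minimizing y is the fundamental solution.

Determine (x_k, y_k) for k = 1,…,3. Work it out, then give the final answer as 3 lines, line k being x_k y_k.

d=120: √d = [10; 1,20] (ℓ=2, even), read p_1/q_1
a_0=10:  p_0=10·1+0=10,  q_0=10·0+1=1
a_1=1:  p_1=1·10+1=11,  q_1=1·1+0=1
(x₁, y₁) = (11, 1);  11² − 120·1² = 1 ✓
n=2: (11,1)∘(11,1) = (11·11+120·1·1, 11·1+1·11) = (241,22)
n=3: (241,22)∘(11,1) = (11·241+120·1·22, 11·22+1·241) = (5291,483)

11 1
241 22
5291 483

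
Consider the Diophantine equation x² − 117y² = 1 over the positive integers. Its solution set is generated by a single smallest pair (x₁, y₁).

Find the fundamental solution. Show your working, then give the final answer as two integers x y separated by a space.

649 60

[10; 1,4,2,4,1,20] for √117; ℓ=6 ⇒ convergent index 5
step 0: (10, 1)  from 10·(1,0) + (0,1)
step 1: (11, 1)  from 1·(10,1) + (1,0)
step 2: (54, 5)  from 4·(11,1) + (10,1)
…
step 4: (530, 49)  from 4·(119,11) + (54,5)
step 5: (649, 60)  from 1·(530,49) + (119,11)
(x₁, y₁) = (649, 60);  649² − 117·60² = 1 ✓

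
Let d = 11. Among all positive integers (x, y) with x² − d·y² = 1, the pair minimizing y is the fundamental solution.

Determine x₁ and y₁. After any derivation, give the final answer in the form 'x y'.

10 3

√11 = [3; 3,6, …], period ℓ=2 (even) → k=1
step 0: (3, 1)  from 3·(1,0) + (0,1)
step 1: (10, 3)  from 3·(3,1) + (1,0)
(x₁, y₁) = (10, 3);  10² − 11·3² = 1 ✓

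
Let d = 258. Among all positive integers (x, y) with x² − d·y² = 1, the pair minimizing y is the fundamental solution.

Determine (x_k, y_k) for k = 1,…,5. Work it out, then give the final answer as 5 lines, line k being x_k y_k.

d=258: √d = [16; 16,32] (ℓ=2, even), read p_1/q_1
step 0: (16, 1)  from 16·(1,0) + (0,1)
step 1: (257, 16)  from 16·(16,1) + (1,0)
fundamental: x₁=257, y₁=16  (since 66049 − 258·256 = 1)
n=2: (257,16)∘(257,16) = (257·257+258·16·16, 257·16+16·257) = (132097,8224)
n=3: (132097,8224)∘(257,16) = (257·132097+258·16·8224, 257·8224+16·132097) = (67897601,4227120)
n=4: (67897601,4227120)∘(257,16) = (257·67897601+258·16·4227120, 257·4227120+16·67897601) = (34899234817,2172731456)
n=5: (34899234817,2172731456)∘(257,16) = (257·34899234817+258·16·2172731456, 257·2172731456+16·34899234817) = (17938138798337,1116779741264)

257 16
132097 8224
67897601 4227120
34899234817 2172731456
17938138798337 1116779741264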